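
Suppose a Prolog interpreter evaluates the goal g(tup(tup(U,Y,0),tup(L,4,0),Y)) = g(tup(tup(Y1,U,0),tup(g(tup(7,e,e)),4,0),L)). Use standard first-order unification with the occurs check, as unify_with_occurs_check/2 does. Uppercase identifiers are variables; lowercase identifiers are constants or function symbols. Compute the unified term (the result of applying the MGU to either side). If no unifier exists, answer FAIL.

Decompose g/1: tup(tup(U,Y,0),tup(L,4,0),Y) = tup(tup(Y1,U,0),tup(g(tup(7,e,e)),4,0),L).
Decompose tup/3: tup(U,Y,0) = tup(Y1,U,0),  tup(L,4,0) = tup(g(tup(7,e,e)),4,0),  Y = L.
Decompose tup/3: U = Y1,  Y = U,  0 = 0.
Bind U := Y1; substituting into the one remaining equation that mentions U gives: Y = Y1.
Bind Y := Y1; substituting into the one remaining equation that mentions Y gives: Y1 = L.
Delete trivial equation 0 = 0.
Decompose tup/3: L = g(tup(7,e,e)),  4 = 4,  0 = 0.
Bind L := g(tup(7,e,e)); substituting into the one remaining equation that mentions L gives: Y1 = g(tup(7,e,e)).
Delete trivial equation 4 = 4.
Delete trivial equation 0 = 0.
Bind Y1 := g(tup(7,e,e)). Substituting into the earlier bindings gives U := g(tup(7,e,e)), Y := g(tup(7,e,e)).
Applying the MGU to either side gives g(tup(tup(g(tup(7,e,e)),g(tup(7,e,e)),0),tup(g(tup(7,e,e)),4,0),g(tup(7,e,e)))).

g(tup(tup(g(tup(7,e,e)),g(tup(7,e,e)),0),tup(g(tup(7,e,e)),4,0),g(tup(7,e,e))))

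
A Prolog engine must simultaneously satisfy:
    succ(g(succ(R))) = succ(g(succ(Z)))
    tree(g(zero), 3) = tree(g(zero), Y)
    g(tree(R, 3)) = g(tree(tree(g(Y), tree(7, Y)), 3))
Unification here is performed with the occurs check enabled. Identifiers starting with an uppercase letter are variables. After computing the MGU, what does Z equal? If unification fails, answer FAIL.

Decompose succ/1: g(succ(R)) = g(succ(Z)).
Decompose g/1: succ(R) = succ(Z).
Decompose succ/1: R = Z.
Bind R := Z; substituting into the one remaining equation that mentions R gives: g(tree(Z, 3)) = g(tree(tree(g(Y), tree(7, Y)), 3)).
Decompose tree/2: g(zero) = g(zero),  3 = Y.
Delete trivial equation g(zero) = g(zero).
Bind Y := 3; substituting into the remaining equation gives: g(tree(Z, 3)) = g(tree(tree(g(3), tree(7, 3)), 3)).
Decompose g/1: tree(Z, 3) = tree(tree(g(3), tree(7, 3)), 3).
Decompose tree/2: Z = tree(g(3), tree(7, 3)),  3 = 3.
Bind Z := tree(g(3), tree(7, 3)); no other remaining equation mentions Z. Substituting into the earlier binding gives R := tree(g(3), tree(7, 3)).
Delete trivial equation 3 = 3.
MGU = { R -> tree(g(3), tree(7, 3)), Y -> 3, Z -> tree(g(3), tree(7, 3)) }, so Z -> tree(g(3), tree(7, 3)).

tree(g(3), tree(7, 3))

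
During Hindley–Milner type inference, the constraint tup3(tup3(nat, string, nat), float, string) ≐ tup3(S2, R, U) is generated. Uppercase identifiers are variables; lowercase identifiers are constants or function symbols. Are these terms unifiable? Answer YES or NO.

Decompose tup3/3: tup3(nat, string, nat) ≐ S2,  float ≐ R,  string ≐ U.
Bind S2 := tup3(nat, string, nat); no other remaining equation mentions S2.
Bind R := float; no other remaining equation mentions R.
Bind U := string.
No equations remain and no clash or occurs-check failure arose, so a unifier exists.

YES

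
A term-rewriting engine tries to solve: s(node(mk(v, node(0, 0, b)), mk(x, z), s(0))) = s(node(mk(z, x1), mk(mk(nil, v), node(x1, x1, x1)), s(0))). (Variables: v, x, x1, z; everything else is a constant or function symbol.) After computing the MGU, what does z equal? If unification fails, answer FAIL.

Decompose s/1: node(mk(v, node(0, 0, b)), mk(x, z), s(0)) = node(mk(z, x1), mk(mk(nil, v), node(x1, x1, x1)), s(0)).
Decompose node/3: mk(v, node(0, 0, b)) = mk(z, x1),  mk(x, z) = mk(mk(nil, v), node(x1, x1, x1)),  s(0) = s(0).
Decompose mk/2: v = z,  node(0, 0, b) = x1.
Bind v := z; substituting into the one remaining equation that mentions v gives: mk(x, z) = mk(mk(nil, z), node(x1, x1, x1)).
Bind x1 := node(0, 0, b); substituting into the one remaining equation that mentions x1 gives: mk(x, z) = mk(mk(nil, z), node(node(0, 0, b), node(0, 0, b), node(0, 0, b))).
Decompose mk/2: x = mk(nil, z),  z = node(node(0, 0, b), node(0, 0, b), node(0, 0, b)).
Bind x := mk(nil, z); no other remaining equation mentions x.
Bind z := node(node(0, 0, b), node(0, 0, b), node(0, 0, b)); no other remaining equation mentions z. Substituting into the earlier bindings gives v := node(node(0, 0, b), node(0, 0, b), node(0, 0, b)), x := mk(nil, node(node(0, 0, b), node(0, 0, b), node(0, 0, b))).
Delete trivial equation s(0) = s(0).
MGU = { v ↦ node(node(0, 0, b), node(0, 0, b), node(0, 0, b)), x1 ↦ node(0, 0, b), x ↦ mk(nil, node(node(0, 0, b), node(0, 0, b), node(0, 0, b))), z ↦ node(node(0, 0, b), node(0, 0, b), node(0, 0, b)) }, so z ↦ node(node(0, 0, b), node(0, 0, b), node(0, 0, b)).

node(node(0, 0, b), node(0, 0, b), node(0, 0, b))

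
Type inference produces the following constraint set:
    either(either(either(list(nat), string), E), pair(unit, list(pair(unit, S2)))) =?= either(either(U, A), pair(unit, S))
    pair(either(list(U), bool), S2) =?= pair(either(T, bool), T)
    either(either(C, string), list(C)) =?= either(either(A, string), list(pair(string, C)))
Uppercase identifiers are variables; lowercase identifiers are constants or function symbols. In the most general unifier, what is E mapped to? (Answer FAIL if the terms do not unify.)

FAIL

Decompose either/2: either(either(list(nat), string), E) =?= either(U, A),  pair(unit, list(pair(unit, S2))) =?= pair(unit, S).
Decompose either/2: either(list(nat), string) =?= U,  E =?= A.
Bind U := either(list(nat), string); substituting into the one remaining equation that mentions U gives: pair(either(list(either(list(nat), string)), bool), S2) =?= pair(either(T, bool), T).
Bind E := A; no other remaining equation mentions E.
Decompose pair/2: unit =?= unit,  list(pair(unit, S2)) =?= S.
Delete trivial equation unit =?= unit.
Bind S := list(pair(unit, S2)); no other remaining equation mentions S.
Decompose pair/2: either(list(either(list(nat), string)), bool) =?= either(T, bool),  S2 =?= T.
Decompose either/2: list(either(list(nat), string)) =?= T,  bool =?= bool.
Bind T := list(either(list(nat), string)); substituting into the one remaining equation that mentions T gives: S2 =?= list(either(list(nat), string)).
Delete trivial equation bool =?= bool.
Bind S2 := list(either(list(nat), string)); no other remaining equation mentions S2. Substituting into the earlier binding gives S := list(pair(unit, list(either(list(nat), string)))).
Decompose either/2: either(C, string) =?= either(A, string),  list(C) =?= list(pair(string, C)).
Decompose either/2: C =?= A,  string =?= string.
Bind C := A; substituting into the one remaining equation that mentions C gives: list(A) =?= list(pair(string, A)).
Delete trivial equation string =?= string.
Decompose list/1: A =?= pair(string, A).
Occurs check fails: A occurs in pair(string, A); the equation A =?= pair(string, A) has no finite solution.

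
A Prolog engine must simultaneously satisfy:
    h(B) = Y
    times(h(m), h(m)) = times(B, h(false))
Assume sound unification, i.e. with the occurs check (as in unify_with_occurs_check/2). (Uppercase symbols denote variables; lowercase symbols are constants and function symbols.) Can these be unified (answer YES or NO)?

NO

Bind Y := h(B); no other remaining equation mentions Y.
Decompose times/2: h(m) = B,  h(m) = h(false).
Bind B := h(m); no other remaining equation mentions B. Substituting into the earlier binding gives Y := h(h(m)).
Decompose h/1: m = false.
Clash: constants m and false differ; no unifier exists.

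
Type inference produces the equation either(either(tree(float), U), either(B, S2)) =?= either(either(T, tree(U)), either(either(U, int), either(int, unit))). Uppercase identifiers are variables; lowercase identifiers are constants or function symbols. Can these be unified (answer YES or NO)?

Decompose either/2: either(tree(float), U) =?= either(T, tree(U)),  either(B, S2) =?= either(either(U, int), either(int, unit)).
Decompose either/2: tree(float) =?= T,  U =?= tree(U).
Bind T := tree(float); no other remaining equation mentions T.
Occurs check fails: U occurs in tree(U); the equation U =?= tree(U) has no finite solution.

NO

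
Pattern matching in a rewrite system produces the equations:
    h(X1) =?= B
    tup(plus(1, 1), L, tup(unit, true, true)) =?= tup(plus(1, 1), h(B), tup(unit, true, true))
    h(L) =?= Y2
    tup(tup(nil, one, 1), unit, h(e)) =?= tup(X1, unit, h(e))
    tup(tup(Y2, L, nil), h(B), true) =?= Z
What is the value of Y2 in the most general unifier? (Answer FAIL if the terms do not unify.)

Bind B := h(X1); substituting into the 2 remaining equations that mention B gives: tup(plus(1, 1), L, tup(unit, true, true)) =?= tup(plus(1, 1), h(h(X1)), tup(unit, true, true)),  tup(tup(Y2, L, nil), h(h(X1)), true) =?= Z.
Decompose tup/3: plus(1, 1) =?= plus(1, 1),  L =?= h(h(X1)),  tup(unit, true, true) =?= tup(unit, true, true).
Delete trivial equation plus(1, 1) =?= plus(1, 1).
Bind L := h(h(X1)); substituting into the 2 remaining equations that mention L gives: h(h(h(X1))) =?= Y2,  tup(tup(Y2, h(h(X1)), nil), h(h(X1)), true) =?= Z.
Delete trivial equation tup(unit, true, true) =?= tup(unit, true, true).
Bind Y2 := h(h(h(X1))); substituting into the one remaining equation that mentions Y2 gives: tup(tup(h(h(h(X1))), h(h(X1)), nil), h(h(X1)), true) =?= Z.
Decompose tup/3: tup(nil, one, 1) =?= X1,  unit =?= unit,  h(e) =?= h(e).
Bind X1 := tup(nil, one, 1); substituting into the one remaining equation that mentions X1 gives: tup(tup(h(h(h(tup(nil, one, 1)))), h(h(tup(nil, one, 1))), nil), h(h(tup(nil, one, 1))), true) =?= Z. Substituting into the earlier bindings gives B := h(tup(nil, one, 1)), L := h(h(tup(nil, one, 1))), Y2 := h(h(h(tup(nil, one, 1)))).
Delete trivial equation unit =?= unit.
Delete trivial equation h(e) =?= h(e).
Bind Z := tup(tup(h(h(h(tup(nil, one, 1)))), h(h(tup(nil, one, 1))), nil), h(h(tup(nil, one, 1))), true).
MGU = { B -> h(tup(nil, one, 1)), L -> h(h(tup(nil, one, 1))), Y2 -> h(h(h(tup(nil, one, 1)))), X1 -> tup(nil, one, 1), Z -> tup(tup(h(h(h(tup(nil, one, 1)))), h(h(tup(nil, one, 1))), nil), h(h(tup(nil, one, 1))), true) }, so Y2 -> h(h(h(tup(nil, one, 1)))).

h(h(h(tup(nil, one, 1))))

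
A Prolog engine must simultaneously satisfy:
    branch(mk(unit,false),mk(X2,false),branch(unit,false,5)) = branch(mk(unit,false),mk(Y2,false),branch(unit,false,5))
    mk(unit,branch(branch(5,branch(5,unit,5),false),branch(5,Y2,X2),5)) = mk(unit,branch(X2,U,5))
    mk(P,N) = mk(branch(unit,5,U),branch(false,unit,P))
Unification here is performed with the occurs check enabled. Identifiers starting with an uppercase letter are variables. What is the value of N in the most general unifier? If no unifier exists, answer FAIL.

branch(false,unit,branch(unit,5,branch(5,branch(5,branch(5,unit,5),false),branch(5,branch(5,unit,5),false))))

Decompose branch/3: mk(unit,false) = mk(unit,false),  mk(X2,false) = mk(Y2,false),  branch(unit,false,5) = branch(unit,false,5).
Delete trivial equation mk(unit,false) = mk(unit,false).
Decompose mk/2: X2 = Y2,  false = false.
Bind X2 := Y2; substituting into the one remaining equation that mentions X2 gives: mk(unit,branch(branch(5,branch(5,unit,5),false),branch(5,Y2,Y2),5)) = mk(unit,branch(Y2,U,5)).
Delete trivial equation false = false.
Delete trivial equation branch(unit,false,5) = branch(unit,false,5).
Decompose mk/2: unit = unit,  branch(branch(5,branch(5,unit,5),false),branch(5,Y2,Y2),5) = branch(Y2,U,5).
Delete trivial equation unit = unit.
Decompose branch/3: branch(5,branch(5,unit,5),false) = Y2,  branch(5,Y2,Y2) = U,  5 = 5.
Bind Y2 := branch(5,branch(5,unit,5),false); substituting into the one remaining equation that mentions Y2 gives: branch(5,branch(5,branch(5,unit,5),false),branch(5,branch(5,unit,5),false)) = U. Substituting into the earlier binding gives X2 := branch(5,branch(5,unit,5),false).
Bind U := branch(5,branch(5,branch(5,unit,5),false),branch(5,branch(5,unit,5),false)); substituting into the one remaining equation that mentions U gives: mk(P,N) = mk(branch(unit,5,branch(5,branch(5,branch(5,unit,5),false),branch(5,branch(5,unit,5),false))),branch(false,unit,P)).
Delete trivial equation 5 = 5.
Decompose mk/2: P = branch(unit,5,branch(5,branch(5,branch(5,unit,5),false),branch(5,branch(5,unit,5),false))),  N = branch(false,unit,P).
Bind P := branch(unit,5,branch(5,branch(5,branch(5,unit,5),false),branch(5,branch(5,unit,5),false))); substituting into the remaining equation gives: N = branch(false,unit,branch(unit,5,branch(5,branch(5,branch(5,unit,5),false),branch(5,branch(5,unit,5),false)))).
Bind N := branch(false,unit,branch(unit,5,branch(5,branch(5,branch(5,unit,5),false),branch(5,branch(5,unit,5),false)))).
MGU = { X2 = branch(5,branch(5,unit,5),false), Y2 = branch(5,branch(5,unit,5),false), U = branch(5,branch(5,branch(5,unit,5),false),branch(5,branch(5,unit,5),false)), P = branch(unit,5,branch(5,branch(5,branch(5,unit,5),false),branch(5,branch(5,unit,5),false))), N = branch(false,unit,branch(unit,5,branch(5,branch(5,branch(5,unit,5),false),branch(5,branch(5,unit,5),false)))) }, so N = branch(false,unit,branch(unit,5,branch(5,branch(5,branch(5,unit,5),false),branch(5,branch(5,unit,5),false)))).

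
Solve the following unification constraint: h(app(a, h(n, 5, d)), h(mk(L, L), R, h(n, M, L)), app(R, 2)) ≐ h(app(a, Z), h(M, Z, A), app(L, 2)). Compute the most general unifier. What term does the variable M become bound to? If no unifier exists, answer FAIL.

Decompose h/3: app(a, h(n, 5, d)) ≐ app(a, Z),  h(mk(L, L), R, h(n, M, L)) ≐ h(M, Z, A),  app(R, 2) ≐ app(L, 2).
Decompose app/2: a ≐ a,  h(n, 5, d) ≐ Z.
Delete trivial equation a ≐ a.
Bind Z := h(n, 5, d); substituting into the one remaining equation that mentions Z gives: h(mk(L, L), R, h(n, M, L)) ≐ h(M, h(n, 5, d), A).
Decompose h/3: mk(L, L) ≐ M,  R ≐ h(n, 5, d),  h(n, M, L) ≐ A.
Bind M := mk(L, L); substituting into the one remaining equation that mentions M gives: h(n, mk(L, L), L) ≐ A.
Bind R := h(n, 5, d); substituting into the one remaining equation that mentions R gives: app(h(n, 5, d), 2) ≐ app(L, 2).
Bind A := h(n, mk(L, L), L); no other remaining equation mentions A.
Decompose app/2: h(n, 5, d) ≐ L,  2 ≐ 2.
Bind L := h(n, 5, d); no other remaining equation mentions L. Substituting into the earlier bindings gives M := mk(h(n, 5, d), h(n, 5, d)), A := h(n, mk(h(n, 5, d), h(n, 5, d)), h(n, 5, d)).
Delete trivial equation 2 ≐ 2.
MGU = { Z -> h(n, 5, d), M -> mk(h(n, 5, d), h(n, 5, d)), R -> h(n, 5, d), A -> h(n, mk(h(n, 5, d), h(n, 5, d)), h(n, 5, d)), L -> h(n, 5, d) }, so M -> mk(h(n, 5, d), h(n, 5, d)).

mk(h(n, 5, d), h(n, 5, d))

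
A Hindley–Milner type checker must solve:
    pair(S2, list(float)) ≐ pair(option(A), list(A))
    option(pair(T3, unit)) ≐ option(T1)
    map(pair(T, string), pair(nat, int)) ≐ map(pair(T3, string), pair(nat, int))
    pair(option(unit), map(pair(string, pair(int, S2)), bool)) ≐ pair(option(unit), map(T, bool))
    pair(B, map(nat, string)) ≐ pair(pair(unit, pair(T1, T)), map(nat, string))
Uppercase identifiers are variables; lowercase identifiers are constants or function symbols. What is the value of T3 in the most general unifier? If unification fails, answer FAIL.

pair(string, pair(int, option(float)))

Decompose pair/2: S2 ≐ option(A),  list(float) ≐ list(A).
Bind S2 := option(A); substituting into the one remaining equation that mentions S2 gives: pair(option(unit), map(pair(string, pair(int, option(A))), bool)) ≐ pair(option(unit), map(T, bool)).
Decompose list/1: float ≐ A.
Bind A := float; substituting into the one remaining equation that mentions A gives: pair(option(unit), map(pair(string, pair(int, option(float))), bool)) ≐ pair(option(unit), map(T, bool)). Substituting into the earlier binding gives S2 := option(float).
Decompose option/1: pair(T3, unit) ≐ T1.
Bind T1 := pair(T3, unit); substituting into the one remaining equation that mentions T1 gives: pair(B, map(nat, string)) ≐ pair(pair(unit, pair(pair(T3, unit), T)), map(nat, string)).
Decompose map/2: pair(T, string) ≐ pair(T3, string),  pair(nat, int) ≐ pair(nat, int).
Decompose pair/2: T ≐ T3,  string ≐ string.
Bind T := T3; substituting into the 2 remaining equations that mention T gives: pair(option(unit), map(pair(string, pair(int, option(float))), bool)) ≐ pair(option(unit), map(T3, bool)),  pair(B, map(nat, string)) ≐ pair(pair(unit, pair(pair(T3, unit), T3)), map(nat, string)).
Delete trivial equation string ≐ string.
Delete trivial equation pair(nat, int) ≐ pair(nat, int).
Decompose pair/2: option(unit) ≐ option(unit),  map(pair(string, pair(int, option(float))), bool) ≐ map(T3, bool).
Delete trivial equation option(unit) ≐ option(unit).
Decompose map/2: pair(string, pair(int, option(float))) ≐ T3,  bool ≐ bool.
Bind T3 := pair(string, pair(int, option(float))); substituting into the one remaining equation that mentions T3 gives: pair(B, map(nat, string)) ≐ pair(pair(unit, pair(pair(pair(string, pair(int, option(float))), unit), pair(string, pair(int, option(float))))), map(nat, string)). Substituting into the earlier bindings gives T1 := pair(pair(string, pair(int, option(float))), unit), T := pair(string, pair(int, option(float))).
Delete trivial equation bool ≐ bool.
Decompose pair/2: B ≐ pair(unit, pair(pair(pair(string, pair(int, option(float))), unit), pair(string, pair(int, option(float))))),  map(nat, string) ≐ map(nat, string).
Bind B := pair(unit, pair(pair(pair(string, pair(int, option(float))), unit), pair(string, pair(int, option(float))))); no other remaining equation mentions B.
Delete trivial equation map(nat, string) ≐ map(nat, string).
MGU = { S2 -> option(float), A -> float, T1 -> pair(pair(string, pair(int, option(float))), unit), T -> pair(string, pair(int, option(float))), T3 -> pair(string, pair(int, option(float))), B -> pair(unit, pair(pair(pair(string, pair(int, option(float))), unit), pair(string, pair(int, option(float))))) }, so T3 -> pair(string, pair(int, option(float))).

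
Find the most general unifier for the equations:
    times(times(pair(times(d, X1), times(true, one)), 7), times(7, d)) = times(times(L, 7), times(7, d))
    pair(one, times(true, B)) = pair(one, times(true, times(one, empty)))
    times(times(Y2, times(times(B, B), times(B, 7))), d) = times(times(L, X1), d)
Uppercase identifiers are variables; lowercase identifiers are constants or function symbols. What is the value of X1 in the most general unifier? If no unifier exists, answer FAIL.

Decompose times/2: times(pair(times(d, X1), times(true, one)), 7) = times(L, 7),  times(7, d) = times(7, d).
Decompose times/2: pair(times(d, X1), times(true, one)) = L,  7 = 7.
Bind L := pair(times(d, X1), times(true, one)); substituting into the one remaining equation that mentions L gives: times(times(Y2, times(times(B, B), times(B, 7))), d) = times(times(pair(times(d, X1), times(true, one)), X1), d).
Delete trivial equation 7 = 7.
Delete trivial equation times(7, d) = times(7, d).
Decompose pair/2: one = one,  times(true, B) = times(true, times(one, empty)).
Delete trivial equation one = one.
Decompose times/2: true = true,  B = times(one, empty).
Delete trivial equation true = true.
Bind B := times(one, empty); substituting into the remaining equation gives: times(times(Y2, times(times(times(one, empty), times(one, empty)), times(times(one, empty), 7))), d) = times(times(pair(times(d, X1), times(true, one)), X1), d).
Decompose times/2: times(Y2, times(times(times(one, empty), times(one, empty)), times(times(one, empty), 7))) = times(pair(times(d, X1), times(true, one)), X1),  d = d.
Decompose times/2: Y2 = pair(times(d, X1), times(true, one)),  times(times(times(one, empty), times(one, empty)), times(times(one, empty), 7)) = X1.
Bind Y2 := pair(times(d, X1), times(true, one)); no other remaining equation mentions Y2.
Bind X1 := times(times(times(one, empty), times(one, empty)), times(times(one, empty), 7)); no other remaining equation mentions X1. Substituting into the earlier bindings gives L := pair(times(d, times(times(times(one, empty), times(one, empty)), times(times(one, empty), 7))), times(true, one)), Y2 := pair(times(d, times(times(times(one, empty), times(one, empty)), times(times(one, empty), 7))), times(true, one)).
Delete trivial equation d = d.
MGU = { L -> pair(times(d, times(times(times(one, empty), times(one, empty)), times(times(one, empty), 7))), times(true, one)), B -> times(one, empty), Y2 -> pair(times(d, times(times(times(one, empty), times(one, empty)), times(times(one, empty), 7))), times(true, one)), X1 -> times(times(times(one, empty), times(one, empty)), times(times(one, empty), 7)) }, so X1 -> times(times(times(one, empty), times(one, empty)), times(times(one, empty), 7)).

times(times(times(one, empty), times(one, empty)), times(times(one, empty), 7))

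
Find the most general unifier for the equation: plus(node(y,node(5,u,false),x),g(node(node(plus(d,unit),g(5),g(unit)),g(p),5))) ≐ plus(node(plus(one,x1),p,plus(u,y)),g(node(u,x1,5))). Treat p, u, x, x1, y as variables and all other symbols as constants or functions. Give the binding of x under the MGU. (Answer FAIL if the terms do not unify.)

Decompose plus/2: node(y,node(5,u,false),x) ≐ node(plus(one,x1),p,plus(u,y)),  g(node(node(plus(d,unit),g(5),g(unit)),g(p),5)) ≐ g(node(u,x1,5)).
Decompose node/3: y ≐ plus(one,x1),  node(5,u,false) ≐ p,  x ≐ plus(u,y).
Bind y := plus(one,x1); substituting into the one remaining equation that mentions y gives: x ≐ plus(u,plus(one,x1)).
Bind p := node(5,u,false); substituting into the one remaining equation that mentions p gives: g(node(node(plus(d,unit),g(5),g(unit)),g(node(5,u,false)),5)) ≐ g(node(u,x1,5)).
Bind x := plus(u,plus(one,x1)); no other remaining equation mentions x.
Decompose g/1: node(node(plus(d,unit),g(5),g(unit)),g(node(5,u,false)),5) ≐ node(u,x1,5).
Decompose node/3: node(plus(d,unit),g(5),g(unit)) ≐ u,  g(node(5,u,false)) ≐ x1,  5 ≐ 5.
Bind u := node(plus(d,unit),g(5),g(unit)); substituting into the one remaining equation that mentions u gives: g(node(5,node(plus(d,unit),g(5),g(unit)),false)) ≐ x1. Substituting into the earlier bindings gives p := node(5,node(plus(d,unit),g(5),g(unit)),false), x := plus(node(plus(d,unit),g(5),g(unit)),plus(one,x1)).
Bind x1 := g(node(5,node(plus(d,unit),g(5),g(unit)),false)); no other remaining equation mentions x1. Substituting into the earlier bindings gives y := plus(one,g(node(5,node(plus(d,unit),g(5),g(unit)),false))), x := plus(node(plus(d,unit),g(5),g(unit)),plus(one,g(node(5,node(plus(d,unit),g(5),g(unit)),false)))).
Delete trivial equation 5 ≐ 5.
MGU = { y -> plus(one,g(node(5,node(plus(d,unit),g(5),g(unit)),false))), p -> node(5,node(plus(d,unit),g(5),g(unit)),false), x -> plus(node(plus(d,unit),g(5),g(unit)),plus(one,g(node(5,node(plus(d,unit),g(5),g(unit)),false)))), u -> node(plus(d,unit),g(5),g(unit)), x1 -> g(node(5,node(plus(d,unit),g(5),g(unit)),false)) }, so x -> plus(node(plus(d,unit),g(5),g(unit)),plus(one,g(node(5,node(plus(d,unit),g(5),g(unit)),false)))).

plus(node(plus(d,unit),g(5),g(unit)),plus(one,g(node(5,node(plus(d,unit),g(5),g(unit)),false))))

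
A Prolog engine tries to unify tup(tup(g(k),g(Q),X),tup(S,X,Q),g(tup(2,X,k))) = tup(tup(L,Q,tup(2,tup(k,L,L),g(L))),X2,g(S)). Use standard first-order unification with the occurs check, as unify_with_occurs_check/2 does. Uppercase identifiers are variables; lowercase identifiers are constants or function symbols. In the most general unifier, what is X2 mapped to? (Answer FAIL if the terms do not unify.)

Decompose tup/3: tup(g(k),g(Q),X) = tup(L,Q,tup(2,tup(k,L,L),g(L))),  tup(S,X,Q) = X2,  g(tup(2,X,k)) = g(S).
Decompose tup/3: g(k) = L,  g(Q) = Q,  X = tup(2,tup(k,L,L),g(L)).
Bind L := g(k); substituting into the one remaining equation that mentions L gives: X = tup(2,tup(k,g(k),g(k)),g(g(k))).
Occurs check fails: Q occurs in g(Q); the equation Q = g(Q) has no finite solution.

FAIL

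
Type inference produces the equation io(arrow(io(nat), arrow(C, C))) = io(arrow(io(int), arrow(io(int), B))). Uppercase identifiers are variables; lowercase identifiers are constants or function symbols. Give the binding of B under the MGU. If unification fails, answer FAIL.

FAIL

Decompose io/1: arrow(io(nat), arrow(C, C)) = arrow(io(int), arrow(io(int), B)).
Decompose arrow/2: io(nat) = io(int),  arrow(C, C) = arrow(io(int), B).
Decompose io/1: nat = int.
Clash: constants nat and int differ; no unifier exists.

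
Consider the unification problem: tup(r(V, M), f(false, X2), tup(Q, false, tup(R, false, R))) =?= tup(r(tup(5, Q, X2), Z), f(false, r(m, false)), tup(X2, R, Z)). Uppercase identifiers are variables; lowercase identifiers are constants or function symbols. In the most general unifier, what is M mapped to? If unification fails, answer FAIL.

Decompose tup/3: r(V, M) =?= r(tup(5, Q, X2), Z),  f(false, X2) =?= f(false, r(m, false)),  tup(Q, false, tup(R, false, R)) =?= tup(X2, R, Z).
Decompose r/2: V =?= tup(5, Q, X2),  M =?= Z.
Bind V := tup(5, Q, X2); no other remaining equation mentions V.
Bind M := Z; no other remaining equation mentions M.
Decompose f/2: false =?= false,  X2 =?= r(m, false).
Delete trivial equation false =?= false.
Bind X2 := r(m, false); substituting into the remaining equation gives: tup(Q, false, tup(R, false, R)) =?= tup(r(m, false), R, Z). Substituting into the earlier binding gives V := tup(5, Q, r(m, false)).
Decompose tup/3: Q =?= r(m, false),  false =?= R,  tup(R, false, R) =?= Z.
Bind Q := r(m, false); no other remaining equation mentions Q. Substituting into the earlier binding gives V := tup(5, r(m, false), r(m, false)).
Bind R := false; substituting into the remaining equation gives: tup(false, false, false) =?= Z.
Bind Z := tup(false, false, false). Substituting into the earlier binding gives M := tup(false, false, false).
MGU = { V -> tup(5, r(m, false), r(m, false)), M -> tup(false, false, false), X2 -> r(m, false), Q -> r(m, false), R -> false, Z -> tup(false, false, false) }, so M -> tup(false, false, false).

tup(false, false, false)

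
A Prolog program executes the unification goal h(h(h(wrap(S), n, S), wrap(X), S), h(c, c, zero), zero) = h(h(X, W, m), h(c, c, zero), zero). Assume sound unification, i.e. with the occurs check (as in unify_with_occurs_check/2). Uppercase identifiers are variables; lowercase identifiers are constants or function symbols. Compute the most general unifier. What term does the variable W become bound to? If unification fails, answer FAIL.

wrap(h(wrap(m), n, m))

Decompose h/3: h(h(wrap(S), n, S), wrap(X), S) = h(X, W, m),  h(c, c, zero) = h(c, c, zero),  zero = zero.
Decompose h/3: h(wrap(S), n, S) = X,  wrap(X) = W,  S = m.
Bind X := h(wrap(S), n, S); substituting into the one remaining equation that mentions X gives: wrap(h(wrap(S), n, S)) = W.
Bind W := wrap(h(wrap(S), n, S)); no other remaining equation mentions W.
Bind S := m; no other remaining equation mentions S. Substituting into the earlier bindings gives X := h(wrap(m), n, m), W := wrap(h(wrap(m), n, m)).
Delete trivial equation h(c, c, zero) = h(c, c, zero).
Delete trivial equation zero = zero.
MGU = { X ↦ h(wrap(m), n, m), W ↦ wrap(h(wrap(m), n, m)), S ↦ m }, so W ↦ wrap(h(wrap(m), n, m)).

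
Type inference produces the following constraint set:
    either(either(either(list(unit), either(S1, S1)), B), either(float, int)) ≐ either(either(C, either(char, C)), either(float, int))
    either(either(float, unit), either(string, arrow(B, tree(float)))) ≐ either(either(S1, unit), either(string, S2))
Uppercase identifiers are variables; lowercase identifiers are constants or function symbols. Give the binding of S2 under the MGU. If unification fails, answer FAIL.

Decompose either/2: either(either(list(unit), either(S1, S1)), B) ≐ either(C, either(char, C)),  either(float, int) ≐ either(float, int).
Decompose either/2: either(list(unit), either(S1, S1)) ≐ C,  B ≐ either(char, C).
Bind C := either(list(unit), either(S1, S1)); substituting into the one remaining equation that mentions C gives: B ≐ either(char, either(list(unit), either(S1, S1))).
Bind B := either(char, either(list(unit), either(S1, S1))); substituting into the one remaining equation that mentions B gives: either(either(float, unit), either(string, arrow(either(char, either(list(unit), either(S1, S1))), tree(float)))) ≐ either(either(S1, unit), either(string, S2)).
Delete trivial equation either(float, int) ≐ either(float, int).
Decompose either/2: either(float, unit) ≐ either(S1, unit),  either(string, arrow(either(char, either(list(unit), either(S1, S1))), tree(float))) ≐ either(string, S2).
Decompose either/2: float ≐ S1,  unit ≐ unit.
Bind S1 := float; substituting into the one remaining equation that mentions S1 gives: either(string, arrow(either(char, either(list(unit), either(float, float))), tree(float))) ≐ either(string, S2). Substituting into the earlier bindings gives C := either(list(unit), either(float, float)), B := either(char, either(list(unit), either(float, float))).
Delete trivial equation unit ≐ unit.
Decompose either/2: string ≐ string,  arrow(either(char, either(list(unit), either(float, float))), tree(float)) ≐ S2.
Delete trivial equation string ≐ string.
Bind S2 := arrow(either(char, either(list(unit), either(float, float))), tree(float)).
MGU = { C := either(list(unit), either(float, float)), B := either(char, either(list(unit), either(float, float))), S1 := float, S2 := arrow(either(char, either(list(unit), either(float, float))), tree(float)) }, so S2 := arrow(either(char, either(list(unit), either(float, float))), tree(float)).

arrow(either(char, either(list(unit), either(float, float))), tree(float))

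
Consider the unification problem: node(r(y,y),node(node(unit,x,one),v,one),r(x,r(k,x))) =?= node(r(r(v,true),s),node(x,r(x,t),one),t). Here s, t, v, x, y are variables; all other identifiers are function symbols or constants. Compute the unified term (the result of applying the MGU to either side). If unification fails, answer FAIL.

FAIL

Decompose node/3: r(y,y) =?= r(r(v,true),s),  node(node(unit,x,one),v,one) =?= node(x,r(x,t),one),  r(x,r(k,x)) =?= t.
Decompose r/2: y =?= r(v,true),  y =?= s.
Bind y := r(v,true); substituting into the one remaining equation that mentions y gives: r(v,true) =?= s.
Bind s := r(v,true); no other remaining equation mentions s.
Decompose node/3: node(unit,x,one) =?= x,  v =?= r(x,t),  one =?= one.
Occurs check fails: x occurs in node(unit,x,one); the equation x =?= node(unit,x,one) has no finite solution.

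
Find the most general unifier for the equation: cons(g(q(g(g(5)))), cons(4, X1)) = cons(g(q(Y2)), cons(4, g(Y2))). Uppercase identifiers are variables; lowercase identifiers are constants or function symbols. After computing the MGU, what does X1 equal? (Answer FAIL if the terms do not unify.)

g(g(g(5)))

Decompose cons/2: g(q(g(g(5)))) = g(q(Y2)),  cons(4, X1) = cons(4, g(Y2)).
Decompose g/1: q(g(g(5))) = q(Y2).
Decompose q/1: g(g(5)) = Y2.
Bind Y2 := g(g(5)); substituting into the remaining equation gives: cons(4, X1) = cons(4, g(g(g(5)))).
Decompose cons/2: 4 = 4,  X1 = g(g(g(5))).
Delete trivial equation 4 = 4.
Bind X1 := g(g(g(5))).
MGU = { Y2 ↦ g(g(5)), X1 ↦ g(g(g(5))) }, so X1 ↦ g(g(g(5))).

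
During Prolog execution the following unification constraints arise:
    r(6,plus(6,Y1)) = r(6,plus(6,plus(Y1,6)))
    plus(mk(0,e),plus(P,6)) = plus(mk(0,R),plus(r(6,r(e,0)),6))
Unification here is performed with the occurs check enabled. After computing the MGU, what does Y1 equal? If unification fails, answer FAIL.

Decompose r/2: 6 = 6,  plus(6,Y1) = plus(6,plus(Y1,6)).
Delete trivial equation 6 = 6.
Decompose plus/2: 6 = 6,  Y1 = plus(Y1,6).
Delete trivial equation 6 = 6.
Occurs check fails: Y1 occurs in plus(Y1,6); the equation Y1 = plus(Y1,6) has no finite solution.

FAIL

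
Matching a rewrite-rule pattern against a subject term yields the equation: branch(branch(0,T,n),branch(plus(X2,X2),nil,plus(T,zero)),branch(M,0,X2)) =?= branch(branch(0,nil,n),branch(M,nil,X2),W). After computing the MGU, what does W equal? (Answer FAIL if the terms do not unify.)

Decompose branch/3: branch(0,T,n) =?= branch(0,nil,n),  branch(plus(X2,X2),nil,plus(T,zero)) =?= branch(M,nil,X2),  branch(M,0,X2) =?= W.
Decompose branch/3: 0 =?= 0,  T =?= nil,  n =?= n.
Delete trivial equation 0 =?= 0.
Bind T := nil; substituting into the one remaining equation that mentions T gives: branch(plus(X2,X2),nil,plus(nil,zero)) =?= branch(M,nil,X2).
Delete trivial equation n =?= n.
Decompose branch/3: plus(X2,X2) =?= M,  nil =?= nil,  plus(nil,zero) =?= X2.
Bind M := plus(X2,X2); substituting into the one remaining equation that mentions M gives: branch(plus(X2,X2),0,X2) =?= W.
Delete trivial equation nil =?= nil.
Bind X2 := plus(nil,zero); substituting into the remaining equation gives: branch(plus(plus(nil,zero),plus(nil,zero)),0,plus(nil,zero)) =?= W. Substituting into the earlier binding gives M := plus(plus(nil,zero),plus(nil,zero)).
Bind W := branch(plus(plus(nil,zero),plus(nil,zero)),0,plus(nil,zero)).
MGU = { T -> nil, M -> plus(plus(nil,zero),plus(nil,zero)), X2 -> plus(nil,zero), W -> branch(plus(plus(nil,zero),plus(nil,zero)),0,plus(nil,zero)) }, so W -> branch(plus(plus(nil,zero),plus(nil,zero)),0,plus(nil,zero)).

branch(plus(plus(nil,zero),plus(nil,zero)),0,plus(nil,zero))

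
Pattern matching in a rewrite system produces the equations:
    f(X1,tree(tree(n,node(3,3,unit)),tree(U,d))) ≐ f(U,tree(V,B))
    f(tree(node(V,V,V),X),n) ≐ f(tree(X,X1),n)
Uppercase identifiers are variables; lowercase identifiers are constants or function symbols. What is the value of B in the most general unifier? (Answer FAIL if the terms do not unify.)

tree(node(tree(n,node(3,3,unit)),tree(n,node(3,3,unit)),tree(n,node(3,3,unit))),d)

Decompose f/2: X1 ≐ U,  tree(tree(n,node(3,3,unit)),tree(U,d)) ≐ tree(V,B).
Bind X1 := U; substituting into the one remaining equation that mentions X1 gives: f(tree(node(V,V,V),X),n) ≐ f(tree(X,U),n).
Decompose tree/2: tree(n,node(3,3,unit)) ≐ V,  tree(U,d) ≐ B.
Bind V := tree(n,node(3,3,unit)); substituting into the one remaining equation that mentions V gives: f(tree(node(tree(n,node(3,3,unit)),tree(n,node(3,3,unit)),tree(n,node(3,3,unit))),X),n) ≐ f(tree(X,U),n).
Bind B := tree(U,d); no other remaining equation mentions B.
Decompose f/2: tree(node(tree(n,node(3,3,unit)),tree(n,node(3,3,unit)),tree(n,node(3,3,unit))),X) ≐ tree(X,U),  n ≐ n.
Decompose tree/2: node(tree(n,node(3,3,unit)),tree(n,node(3,3,unit)),tree(n,node(3,3,unit))) ≐ X,  X ≐ U.
Bind X := node(tree(n,node(3,3,unit)),tree(n,node(3,3,unit)),tree(n,node(3,3,unit))); substituting into the one remaining equation that mentions X gives: node(tree(n,node(3,3,unit)),tree(n,node(3,3,unit)),tree(n,node(3,3,unit))) ≐ U.
Bind U := node(tree(n,node(3,3,unit)),tree(n,node(3,3,unit)),tree(n,node(3,3,unit))); no other remaining equation mentions U. Substituting into the earlier bindings gives X1 := node(tree(n,node(3,3,unit)),tree(n,node(3,3,unit)),tree(n,node(3,3,unit))), B := tree(node(tree(n,node(3,3,unit)),tree(n,node(3,3,unit)),tree(n,node(3,3,unit))),d).
Delete trivial equation n ≐ n.
MGU = { X1 := node(tree(n,node(3,3,unit)),tree(n,node(3,3,unit)),tree(n,node(3,3,unit))), V := tree(n,node(3,3,unit)), B := tree(node(tree(n,node(3,3,unit)),tree(n,node(3,3,unit)),tree(n,node(3,3,unit))),d), X := node(tree(n,node(3,3,unit)),tree(n,node(3,3,unit)),tree(n,node(3,3,unit))), U := node(tree(n,node(3,3,unit)),tree(n,node(3,3,unit)),tree(n,node(3,3,unit))) }, so B := tree(node(tree(n,node(3,3,unit)),tree(n,node(3,3,unit)),tree(n,node(3,3,unit))),d).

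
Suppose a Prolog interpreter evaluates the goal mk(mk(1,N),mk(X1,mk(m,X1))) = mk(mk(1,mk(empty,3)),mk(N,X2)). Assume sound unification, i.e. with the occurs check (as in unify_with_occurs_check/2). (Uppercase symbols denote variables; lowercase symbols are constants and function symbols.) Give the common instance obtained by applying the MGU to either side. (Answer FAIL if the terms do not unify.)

Decompose mk/2: mk(1,N) = mk(1,mk(empty,3)),  mk(X1,mk(m,X1)) = mk(N,X2).
Decompose mk/2: 1 = 1,  N = mk(empty,3).
Delete trivial equation 1 = 1.
Bind N := mk(empty,3); substituting into the remaining equation gives: mk(X1,mk(m,X1)) = mk(mk(empty,3),X2).
Decompose mk/2: X1 = mk(empty,3),  mk(m,X1) = X2.
Bind X1 := mk(empty,3); substituting into the remaining equation gives: mk(m,mk(empty,3)) = X2.
Bind X2 := mk(m,mk(empty,3)).
Applying the MGU to either side gives mk(mk(1,mk(empty,3)),mk(mk(empty,3),mk(m,mk(empty,3)))).

mk(mk(1,mk(empty,3)),mk(mk(empty,3),mk(m,mk(empty,3))))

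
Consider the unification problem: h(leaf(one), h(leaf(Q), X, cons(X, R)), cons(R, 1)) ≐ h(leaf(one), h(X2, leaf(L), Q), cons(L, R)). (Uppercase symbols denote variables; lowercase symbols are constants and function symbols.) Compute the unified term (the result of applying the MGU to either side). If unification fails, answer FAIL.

Decompose h/3: leaf(one) ≐ leaf(one),  h(leaf(Q), X, cons(X, R)) ≐ h(X2, leaf(L), Q),  cons(R, 1) ≐ cons(L, R).
Delete trivial equation leaf(one) ≐ leaf(one).
Decompose h/3: leaf(Q) ≐ X2,  X ≐ leaf(L),  cons(X, R) ≐ Q.
Bind X2 := leaf(Q); no other remaining equation mentions X2.
Bind X := leaf(L); substituting into the one remaining equation that mentions X gives: cons(leaf(L), R) ≐ Q.
Bind Q := cons(leaf(L), R); no other remaining equation mentions Q. Substituting into the earlier binding gives X2 := leaf(cons(leaf(L), R)).
Decompose cons/2: R ≐ L,  1 ≐ R.
Bind R := L; substituting into the remaining equation gives: 1 ≐ L. Substituting into the earlier bindings gives X2 := leaf(cons(leaf(L), L)), Q := cons(leaf(L), L).
Bind L := 1. Substituting into the earlier bindings gives X2 := leaf(cons(leaf(1), 1)), X := leaf(1), Q := cons(leaf(1), 1), R := 1.
Applying the MGU to either side gives h(leaf(one), h(leaf(cons(leaf(1), 1)), leaf(1), cons(leaf(1), 1)), cons(1, 1)).

h(leaf(one), h(leaf(cons(leaf(1), 1)), leaf(1), cons(leaf(1), 1)), cons(1, 1))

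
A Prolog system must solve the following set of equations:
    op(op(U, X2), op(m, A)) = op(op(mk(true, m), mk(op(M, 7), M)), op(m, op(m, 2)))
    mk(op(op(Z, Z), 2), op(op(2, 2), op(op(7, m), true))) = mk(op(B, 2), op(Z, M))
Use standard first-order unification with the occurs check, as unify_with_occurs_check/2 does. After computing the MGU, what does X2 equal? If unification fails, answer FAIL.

mk(op(op(op(7, m), true), 7), op(op(7, m), true))

Decompose op/2: op(U, X2) = op(mk(true, m), mk(op(M, 7), M)),  op(m, A) = op(m, op(m, 2)).
Decompose op/2: U = mk(true, m),  X2 = mk(op(M, 7), M).
Bind U := mk(true, m); no other remaining equation mentions U.
Bind X2 := mk(op(M, 7), M); no other remaining equation mentions X2.
Decompose op/2: m = m,  A = op(m, 2).
Delete trivial equation m = m.
Bind A := op(m, 2); no other remaining equation mentions A.
Decompose mk/2: op(op(Z, Z), 2) = op(B, 2),  op(op(2, 2), op(op(7, m), true)) = op(Z, M).
Decompose op/2: op(Z, Z) = B,  2 = 2.
Bind B := op(Z, Z); no other remaining equation mentions B.
Delete trivial equation 2 = 2.
Decompose op/2: op(2, 2) = Z,  op(op(7, m), true) = M.
Bind Z := op(2, 2); no other remaining equation mentions Z. Substituting into the earlier binding gives B := op(op(2, 2), op(2, 2)).
Bind M := op(op(7, m), true). Substituting into the earlier binding gives X2 := mk(op(op(op(7, m), true), 7), op(op(7, m), true)).
MGU = { U ↦ mk(true, m), X2 ↦ mk(op(op(op(7, m), true), 7), op(op(7, m), true)), A ↦ op(m, 2), B ↦ op(op(2, 2), op(2, 2)), Z ↦ op(2, 2), M ↦ op(op(7, m), true) }, so X2 ↦ mk(op(op(op(7, m), true), 7), op(op(7, m), true)).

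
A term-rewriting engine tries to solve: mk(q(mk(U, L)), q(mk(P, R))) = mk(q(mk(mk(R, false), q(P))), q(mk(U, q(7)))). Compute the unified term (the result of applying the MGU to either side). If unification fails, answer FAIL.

mk(q(mk(mk(q(7), false), q(mk(q(7), false)))), q(mk(mk(q(7), false), q(7))))

Decompose mk/2: q(mk(U, L)) = q(mk(mk(R, false), q(P))),  q(mk(P, R)) = q(mk(U, q(7))).
Decompose q/1: mk(U, L) = mk(mk(R, false), q(P)).
Decompose mk/2: U = mk(R, false),  L = q(P).
Bind U := mk(R, false); substituting into the one remaining equation that mentions U gives: q(mk(P, R)) = q(mk(mk(R, false), q(7))).
Bind L := q(P); no other remaining equation mentions L.
Decompose q/1: mk(P, R) = mk(mk(R, false), q(7)).
Decompose mk/2: P = mk(R, false),  R = q(7).
Bind P := mk(R, false); no other remaining equation mentions P. Substituting into the earlier binding gives L := q(mk(R, false)).
Bind R := q(7). Substituting into the earlier bindings gives U := mk(q(7), false), L := q(mk(q(7), false)), P := mk(q(7), false).
Applying the MGU to either side gives mk(q(mk(mk(q(7), false), q(mk(q(7), false)))), q(mk(mk(q(7), false), q(7)))).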